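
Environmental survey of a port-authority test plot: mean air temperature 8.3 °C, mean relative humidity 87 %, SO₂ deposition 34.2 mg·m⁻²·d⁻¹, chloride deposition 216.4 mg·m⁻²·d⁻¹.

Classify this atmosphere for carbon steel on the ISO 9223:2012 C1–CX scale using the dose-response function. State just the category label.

carbon steel: T≤10 °C ⇒ hinge +0.150·(8.3−10) = -0.2550
  Pd branch = 1.77·Pd^0.52·e^(0.02·RH+f) = 49.04 μm/a
  Cl⁻ term: 0.102·216.4^0.62·exp(0.033·87+0.04·8.3) = 70.39
  r_corr = 49.04 + 70.39 = 119.4 μm/a
Category bounds: 80…200 μm/a bracket r_corr ⇒ C5

C5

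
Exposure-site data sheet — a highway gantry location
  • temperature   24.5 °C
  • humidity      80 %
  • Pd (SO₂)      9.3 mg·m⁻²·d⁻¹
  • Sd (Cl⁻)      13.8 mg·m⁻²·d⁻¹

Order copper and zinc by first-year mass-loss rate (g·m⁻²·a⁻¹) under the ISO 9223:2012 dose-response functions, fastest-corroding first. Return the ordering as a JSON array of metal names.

copper: f(T) = -0.080·(T−10) [T>10 °C] = -1.1600
  Pd branch = 0.0053·Pd^0.26·e^(0.059·RH+f) = 0.3328 μm/a
  Sd branch = 0.01025·Sd^0.27·e^(0.036·RH+0.049·T) = 1.232 μm/a
  sum: 0.3328 + 1.232 → r_corr = 1.565 μm/a
  mass loss = 1.565 μm/a × 8.96 g/cm³ = 14.02 g·m⁻²·a⁻¹
zinc: temperature factor f = -0.071·(14.5) = -1.0295
  SO₂ term: 0.0129·9.3^0.44·exp(0.046·80-1.0295) = 0.4873
  Cl⁻ term: 0.0175·13.8^0.57·exp(0.008·80+0.085·24.5) = 1.189
  sum: 0.4873 + 1.189 → r_corr = 1.676 μm/a
  mass loss = 1.676 μm/a × 7.14 g/cm³ = 11.97 g·m⁻²·a⁻¹
Ordering by g·m⁻²·a⁻¹: copper (14) > zinc (12)

["copper", "zinc"]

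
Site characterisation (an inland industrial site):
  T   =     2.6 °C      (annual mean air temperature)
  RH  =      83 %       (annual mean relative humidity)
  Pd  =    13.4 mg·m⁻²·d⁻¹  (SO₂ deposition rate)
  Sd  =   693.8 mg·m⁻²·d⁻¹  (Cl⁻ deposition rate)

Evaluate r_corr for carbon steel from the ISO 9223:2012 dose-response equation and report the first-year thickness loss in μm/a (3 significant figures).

carbon steel: temperature factor f = +0.150·(-7.4) = -1.1100
  SO₂ term: 1.77·13.4^0.52·exp(0.02·83-1.1100) = 11.83
  Cl⁻ term: 0.102·693.8^0.62·exp(0.033·83+0.04·2.6) = 101.1
  r_corr = 11.83 + 101.1 = 113 μm/a

r_corr = 113 μm/a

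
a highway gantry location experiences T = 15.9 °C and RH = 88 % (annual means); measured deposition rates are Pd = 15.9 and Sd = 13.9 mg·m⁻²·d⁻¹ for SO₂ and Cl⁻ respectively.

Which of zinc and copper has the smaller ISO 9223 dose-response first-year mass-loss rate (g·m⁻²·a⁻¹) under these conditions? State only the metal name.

zinc: temperature factor f = -0.071·(5.9) = -0.4189
  Pd branch = 0.0129·Pd^0.44·e^(0.046·RH+f) = 1.642 μm/a
  Cl⁻ term: 0.0175·13.9^0.57·exp(0.008·88+0.085·15.9) = 0.6127
  r_corr = 1.642 + 0.6127 = 2.254 μm/a
  mass loss = 2.254 μm/a × 7.14 g/cm³ = 16.1 g·m⁻²·a⁻¹
copper: T>10 °C ⇒ hinge -0.080·(15.9−10) = -0.4720
  Pd branch = 0.0053·Pd^0.26·e^(0.059·RH+f) = 1.22 μm/a
  Sd branch = 0.01025·Sd^0.27·e^(0.036·RH+0.049·T) = 1.08 μm/a
  r_corr = 1.22 + 1.08 = 2.301 μm/a
  mass loss = 2.301 μm/a × 8.96 g/cm³ = 20.61 g·m⁻²·a⁻¹
Ordering by g·m⁻²·a⁻¹: copper (20.6) > zinc (16.1)

zinc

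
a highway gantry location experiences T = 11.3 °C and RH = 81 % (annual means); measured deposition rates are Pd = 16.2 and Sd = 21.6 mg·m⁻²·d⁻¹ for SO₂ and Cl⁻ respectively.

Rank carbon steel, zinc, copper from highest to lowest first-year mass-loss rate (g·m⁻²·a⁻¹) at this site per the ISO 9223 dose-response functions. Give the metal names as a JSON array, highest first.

["carbon steel", "copper", "zinc"]

carbon steel: temperature factor f = -0.054·(1.3) = -0.0702
  SO₂ term: 1.77·16.2^0.52·exp(0.02·81-0.0702) = 35.48
  Sd branch = 0.102·Sd^0.62·e^(0.033·RH+0.04·T) = 15.6 μm/a
  sum: 35.48 + 15.6 → r_corr = 51.08 μm/a
  mass loss = 51.08 μm/a × 7.85 g/cm³ = 401 g·m⁻²·a⁻¹
zinc: T>10 °C ⇒ hinge -0.071·(11.3−10) = -0.0923
  Pd branch = 0.0129·Pd^0.44·e^(0.046·RH+f) = 1.663 μm/a
  Sd branch = 0.0175·Sd^0.57·e^(0.008·RH+0.085·T) = 0.5038 μm/a
  sum: 1.663 + 0.5038 → r_corr = 2.167 μm/a
  mass loss = 2.167 μm/a × 7.14 g/cm³ = 15.47 g·m⁻²·a⁻¹
copper: T>10 °C ⇒ hinge -0.080·(11.3−10) = -0.1040
  Pd branch = 0.0053·Pd^0.26·e^(0.059·RH+f) = 1.172 μm/a
  Cl⁻ term: 0.01025·21.6^0.27·exp(0.036·81+0.049·11.3) = 0.7549
  r_corr = 1.172 + 0.7549 = 1.927 μm/a
  mass loss = 1.927 μm/a × 8.96 g/cm³ = 17.27 g·m⁻²·a⁻¹
Ordering by g·m⁻²·a⁻¹: carbon steel (401) > copper (17.3) > zinc (15.5)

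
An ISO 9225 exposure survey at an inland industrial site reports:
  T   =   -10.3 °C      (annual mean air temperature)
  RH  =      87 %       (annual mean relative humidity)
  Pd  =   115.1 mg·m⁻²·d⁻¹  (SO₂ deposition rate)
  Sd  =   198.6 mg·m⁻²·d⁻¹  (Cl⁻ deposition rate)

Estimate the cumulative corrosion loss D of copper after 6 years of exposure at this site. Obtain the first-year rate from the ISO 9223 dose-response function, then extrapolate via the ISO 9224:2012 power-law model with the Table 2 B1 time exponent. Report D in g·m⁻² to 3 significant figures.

D(6) = 24.6 g·m⁻²

copper: temperature factor f = +0.126·(-20.3) = -2.5578
  sulphur-dioxide contribution → 0.2391 μm/a
  chloride contribution → 0.5918 μm/a
  ⇒ r_corr(copper) = 0.8309 μm/a
Long-term exponent b (ISO 9224 Table 2, B1) = 0.667
  D(6) = 0.8309 × 6^0.667 = 0.8309 × 3.304 = 2.745 μm
  Mass loss = 2.745 μm × 8.96 g/cm³ = 24.6 g·m⁻²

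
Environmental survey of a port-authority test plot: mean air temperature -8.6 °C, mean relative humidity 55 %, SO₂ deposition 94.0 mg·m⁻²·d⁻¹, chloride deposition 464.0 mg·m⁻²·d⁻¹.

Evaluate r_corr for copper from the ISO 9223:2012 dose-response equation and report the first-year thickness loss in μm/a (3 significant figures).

copper: temperature factor f = +0.126·(-18.6) = -2.3436
  sulphur-dioxide contribution → 0.04254 μm/a
  chloride contribution → 0.2556 μm/a
  ⇒ r_corr(copper) = 0.2981 μm/a

r_corr = 0.298 μm/a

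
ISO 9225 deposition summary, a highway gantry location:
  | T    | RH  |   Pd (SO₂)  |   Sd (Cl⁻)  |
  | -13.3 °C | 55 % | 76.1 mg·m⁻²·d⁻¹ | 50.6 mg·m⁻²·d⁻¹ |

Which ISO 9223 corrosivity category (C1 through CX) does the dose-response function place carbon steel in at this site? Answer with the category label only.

carbon steel: f(T) = +0.150·(T−10) [T≤10 °C] = -3.4950
  Pd branch = 1.77·Pd^0.52·e^(0.02·RH+f) = 1.535 μm/a
  Cl⁻ term: 0.102·50.6^0.62·exp(0.033·55+0.04·-13.3) = 4.192
  r_corr = 1.535 + 4.192 = 5.727 μm/a
5.73 μm/a falls in (1.3, 25] for carbon steel → category C2

C2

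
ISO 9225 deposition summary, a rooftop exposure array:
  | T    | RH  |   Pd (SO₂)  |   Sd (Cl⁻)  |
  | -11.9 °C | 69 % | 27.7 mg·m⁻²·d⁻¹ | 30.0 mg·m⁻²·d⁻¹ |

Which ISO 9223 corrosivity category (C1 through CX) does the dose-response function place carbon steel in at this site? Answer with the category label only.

carbon steel: T≤10 °C ⇒ hinge +0.150·(-11.9−10) = -3.2850
  Pd branch = 1.77·Pd^0.52·e^(0.02·RH+f) = 1.482 μm/a
  Sd branch = 0.102·Sd^0.62·e^(0.033·RH+0.04·T) = 5.088 μm/a
  sum: 1.482 + 5.088 → r_corr = 6.57 μm/a
Category bounds: 1.3…25 μm/a bracket r_corr ⇒ C2

C2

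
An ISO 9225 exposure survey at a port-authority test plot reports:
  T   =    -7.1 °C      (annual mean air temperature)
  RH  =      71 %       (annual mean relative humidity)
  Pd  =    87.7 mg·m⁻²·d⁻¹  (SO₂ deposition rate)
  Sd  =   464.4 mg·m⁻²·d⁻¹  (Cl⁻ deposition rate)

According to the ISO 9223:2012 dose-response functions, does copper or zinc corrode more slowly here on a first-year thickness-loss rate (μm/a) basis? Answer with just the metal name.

copper

copper: f(T) = +0.126·(T−10) [T≤10 °C] = -2.1546
  sulphur-dioxide contribution → 0.1297 μm/a
  chloride contribution → 0.4895 μm/a
  total first-year rate 0.6192 μm/a
zinc: T≤10 °C ⇒ hinge +0.038·(-7.1−10) = -0.6498
  sulphur-dioxide contribution → 1.264 μm/a
  chloride contribution → 0.5594 μm/a
  ⇒ r_corr(zinc) = 1.823 μm/a
Ordering by μm/a: zinc (1.82) > copper (0.619)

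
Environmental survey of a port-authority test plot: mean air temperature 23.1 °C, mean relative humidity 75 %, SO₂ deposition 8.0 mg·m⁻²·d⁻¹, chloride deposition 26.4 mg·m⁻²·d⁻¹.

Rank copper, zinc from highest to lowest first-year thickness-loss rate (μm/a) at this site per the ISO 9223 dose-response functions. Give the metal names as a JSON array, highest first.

["zinc", "copper"]

copper: temperature factor f = -0.080·(13.1) = -1.0480
  SO₂ term: 0.0053·8.0^0.26·exp(0.059·75-1.0480) = 0.2665
  Cl⁻ term: 0.01025·26.4^0.27·exp(0.036·75+0.049·23.1) = 1.145
  sum: 0.2665 + 1.145 → r_corr = 1.411 μm/a
zinc: temperature factor f = -0.071·(13.1) = -0.9301
  SO₂ term: 0.0129·8.0^0.44·exp(0.046·75-0.9301) = 0.4002
  Cl⁻ term: 0.0175·26.4^0.57·exp(0.008·75+0.085·23.1) = 1.468
  r_corr = 0.4002 + 1.468 = 1.868 μm/a
Ordering by μm/a: zinc (1.87) > copper (1.41)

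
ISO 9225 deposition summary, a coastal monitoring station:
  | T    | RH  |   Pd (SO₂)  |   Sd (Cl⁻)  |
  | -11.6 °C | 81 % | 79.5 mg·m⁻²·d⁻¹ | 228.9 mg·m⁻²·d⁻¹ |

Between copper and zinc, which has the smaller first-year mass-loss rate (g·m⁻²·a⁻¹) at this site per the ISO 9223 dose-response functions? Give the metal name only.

copper: temperature factor f = +0.126·(-21.6) = -2.7216
  SO₂ term: 0.0053·79.5^0.26·exp(0.059·81-2.7216) = 0.1294
  Sd branch = 0.01025·Sd^0.27·e^(0.036·RH+0.049·T) = 0.4649 μm/a
  sum: 0.1294 + 0.4649 → r_corr = 0.5943 μm/a
  mass loss = 0.5943 μm/a × 8.96 g/cm³ = 5.325 g·m⁻²·a⁻¹
zinc: f(T) = +0.038·(T−10) [T≤10 °C] = -0.8208
  SO₂ term: 0.0129·79.5^0.44·exp(0.046·81-0.8208) = 1.616
  Cl⁻ term: 0.0175·228.9^0.57·exp(0.008·81+0.085·-11.6) = 0.2762
  r_corr = 1.616 + 0.2762 = 1.892 μm/a
  mass loss = 1.892 μm/a × 7.14 g/cm³ = 13.51 g·m⁻²·a⁻¹
Ordering by g·m⁻²·a⁻¹: zinc (13.5) > copper (5.32)

copper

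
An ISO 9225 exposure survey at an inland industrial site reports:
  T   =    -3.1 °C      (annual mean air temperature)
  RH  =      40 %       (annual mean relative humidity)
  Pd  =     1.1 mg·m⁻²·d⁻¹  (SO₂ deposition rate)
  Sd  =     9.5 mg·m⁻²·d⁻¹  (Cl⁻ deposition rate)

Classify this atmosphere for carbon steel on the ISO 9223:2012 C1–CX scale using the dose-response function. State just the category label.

C2

carbon steel: f(T) = +0.150·(T−10) [T≤10 °C] = -1.9650
  sulphur-dioxide contribution → 0.5802 μm/a
  chloride contribution → 1.362 μm/a
  total first-year rate 1.942 μm/a
ISO 9223 Table 2 (carbon steel): 1.3 < 1.94 ≤ 25 μm/a ⇒ C2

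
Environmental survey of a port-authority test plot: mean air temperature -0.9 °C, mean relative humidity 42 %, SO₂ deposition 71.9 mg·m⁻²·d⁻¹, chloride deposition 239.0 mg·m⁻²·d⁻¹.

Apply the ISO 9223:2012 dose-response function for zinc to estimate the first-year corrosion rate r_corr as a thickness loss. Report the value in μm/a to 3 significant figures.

zinc: temperature factor f = +0.038·(-10.9) = -0.4142
  sulphur-dioxide contribution → 0.3861 μm/a
  chloride contribution → 0.5145 μm/a
  total first-year rate 0.9007 μm/a

r_corr = 0.901 μm/a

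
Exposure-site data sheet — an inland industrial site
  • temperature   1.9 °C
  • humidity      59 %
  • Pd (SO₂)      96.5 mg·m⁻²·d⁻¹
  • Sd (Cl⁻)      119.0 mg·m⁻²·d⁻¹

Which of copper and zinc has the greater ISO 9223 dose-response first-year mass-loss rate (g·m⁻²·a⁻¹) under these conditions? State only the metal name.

copper: temperature factor f = +0.126·(-8.1) = -1.0206
  sulphur-dioxide contribution → 0.2036 μm/a
  chloride contribution → 0.342 μm/a
  ⇒ r_corr(copper) = 0.5456 μm/a
  mass loss = 0.5456 μm/a × 8.96 g/cm³ = 4.888 g·m⁻²·a⁻¹
zinc: temperature factor f = +0.038·(-8.1) = -0.3078
  sulphur-dioxide contribution → 1.069 μm/a
  chloride contribution → 0.5026 μm/a
  ⇒ r_corr(zinc) = 1.571 μm/a
  mass loss = 1.571 μm/a × 7.14 g/cm³ = 11.22 g·m⁻²·a⁻¹
Ordering by g·m⁻²·a⁻¹: zinc (11.2) > copper (4.89)

zinc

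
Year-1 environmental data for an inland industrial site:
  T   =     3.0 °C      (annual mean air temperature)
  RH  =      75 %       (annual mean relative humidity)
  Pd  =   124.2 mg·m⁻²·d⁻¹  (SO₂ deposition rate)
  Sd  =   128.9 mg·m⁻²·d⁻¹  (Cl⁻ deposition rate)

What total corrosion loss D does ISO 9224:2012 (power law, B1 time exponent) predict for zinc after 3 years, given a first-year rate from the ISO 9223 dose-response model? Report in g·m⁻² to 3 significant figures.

D(3) = 56.8 g·m⁻²

zinc: T≤10 °C ⇒ hinge +0.038·(3.0−10) = -0.2660
  sulphur-dioxide contribution → 2.599 μm/a
  chloride contribution → 0.6565 μm/a
  total first-year rate 3.255 μm/a
Power-law: D(3) = r_corr · 3^0.813
  D(3) = 3.255 × 3^0.813 = 3.255 × 2.443 = 7.952 μm
  Mass loss = 7.952 μm × 7.14 g/cm³ = 56.78 g·m⁻²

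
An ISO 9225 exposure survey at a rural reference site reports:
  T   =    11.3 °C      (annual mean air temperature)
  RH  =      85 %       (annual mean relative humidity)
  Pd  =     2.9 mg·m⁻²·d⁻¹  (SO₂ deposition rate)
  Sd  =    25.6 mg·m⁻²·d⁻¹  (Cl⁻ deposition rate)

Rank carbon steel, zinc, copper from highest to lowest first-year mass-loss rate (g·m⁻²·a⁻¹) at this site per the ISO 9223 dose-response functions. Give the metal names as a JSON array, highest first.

["carbon steel", "copper", "zinc"]

carbon steel: f(T) = -0.054·(T−10) [T>10 °C] = -0.0702
  Pd branch = 1.77·Pd^0.52·e^(0.02·RH+f) = 15.71 μm/a
  Cl⁻ term: 0.102·25.6^0.62·exp(0.033·85+0.04·11.3) = 19.78
  r_corr = 15.71 + 19.78 = 35.49 μm/a
  mass loss = 35.49 μm/a × 7.85 g/cm³ = 278.6 g·m⁻²·a⁻¹
zinc: T>10 °C ⇒ hinge -0.071·(11.3−10) = -0.0923
  Pd branch = 0.0129·Pd^0.44·e^(0.046·RH+f) = 0.9377 μm/a
  Sd branch = 0.0175·Sd^0.57·e^(0.008·RH+0.085·T) = 0.5731 μm/a
  sum: 0.9377 + 0.5731 → r_corr = 1.511 μm/a
  mass loss = 1.511 μm/a × 7.14 g/cm³ = 10.79 g·m⁻²·a⁻¹
copper: T>10 °C ⇒ hinge -0.080·(11.3−10) = -0.1040
  SO₂ term: 0.0053·2.9^0.26·exp(0.059·85-0.1040) = 0.9491
  Cl⁻ term: 0.01025·25.6^0.27·exp(0.036·85+0.049·11.3) = 0.9128
  r_corr = 0.9491 + 0.9128 = 1.862 μm/a
  mass loss = 1.862 μm/a × 8.96 g/cm³ = 16.68 g·m⁻²·a⁻¹
Ordering by g·m⁻²·a⁻¹: carbon steel (279) > copper (16.7) > zinc (10.8)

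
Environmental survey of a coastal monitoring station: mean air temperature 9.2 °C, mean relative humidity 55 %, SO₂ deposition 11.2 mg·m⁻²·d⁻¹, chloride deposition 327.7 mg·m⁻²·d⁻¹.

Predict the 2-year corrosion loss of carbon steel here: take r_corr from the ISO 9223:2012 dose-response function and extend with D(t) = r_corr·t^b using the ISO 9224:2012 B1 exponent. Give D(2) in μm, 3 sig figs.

carbon steel: temperature factor f = +0.150·(-0.8) = -0.1200
  sulphur-dioxide contribution → 16.56 μm/a
  chloride contribution → 32.83 μm/a
  total first-year rate 49.39 μm/a
Long-term exponent b (ISO 9224 Table 2, B1) = 0.523
  D(2) = 49.39 × 2^0.523 = 49.39 × 1.437 = 70.98 μm

D(2) = 71.0 μm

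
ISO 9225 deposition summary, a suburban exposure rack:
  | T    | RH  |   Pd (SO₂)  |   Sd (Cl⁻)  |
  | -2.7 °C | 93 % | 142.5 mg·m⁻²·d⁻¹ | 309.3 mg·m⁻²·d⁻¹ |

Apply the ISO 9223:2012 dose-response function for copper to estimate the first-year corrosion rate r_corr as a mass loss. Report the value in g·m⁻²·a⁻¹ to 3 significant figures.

copper: T≤10 °C ⇒ hinge +0.126·(-2.7−10) = -1.6002
  SO₂ term: 0.0053·142.5^0.26·exp(0.059·93-1.6002) = 0.9382
  Cl⁻ term: 0.01025·309.3^0.27·exp(0.036·93+0.049·-2.7) = 1.201
  sum: 0.9382 + 1.201 → r_corr = 2.14 μm/a
Convert to mass loss: 2.14 μm/a × 8.96 g/cm³ = 19.17 g·m⁻²·a⁻¹

r_corr = 19.2 g·m⁻²·a⁻¹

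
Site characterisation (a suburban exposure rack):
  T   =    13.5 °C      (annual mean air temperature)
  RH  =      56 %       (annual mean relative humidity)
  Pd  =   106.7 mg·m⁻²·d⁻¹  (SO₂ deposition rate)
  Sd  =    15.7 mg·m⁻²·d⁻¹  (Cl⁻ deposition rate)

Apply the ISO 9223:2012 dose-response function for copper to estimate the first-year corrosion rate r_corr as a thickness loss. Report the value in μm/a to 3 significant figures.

copper: temperature factor f = -0.080·(3.5) = -0.2800
  sulphur-dioxide contribution → 0.3672 μm/a
  chloride contribution → 0.3136 μm/a
  ⇒ r_corr(copper) = 0.6808 μm/a

r_corr = 0.681 μm/a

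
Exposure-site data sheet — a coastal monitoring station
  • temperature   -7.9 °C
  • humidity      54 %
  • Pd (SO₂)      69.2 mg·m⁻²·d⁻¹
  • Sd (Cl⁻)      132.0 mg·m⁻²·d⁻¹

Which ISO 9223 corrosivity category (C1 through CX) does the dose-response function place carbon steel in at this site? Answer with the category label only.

C2

carbon steel: f(T) = +0.150·(T−10) [T≤10 °C] = -2.6850
  SO₂ term: 1.77·69.2^0.52·exp(0.02·54-2.6850) = 3.219
  Cl⁻ term: 0.102·132.0^0.62·exp(0.033·54+0.04·-7.9) = 9.121
  sum: 3.219 + 9.121 → r_corr = 12.34 μm/a
ISO 9223 Table 2 (carbon steel): 1.3 < 12.3 ≤ 25 μm/a ⇒ C2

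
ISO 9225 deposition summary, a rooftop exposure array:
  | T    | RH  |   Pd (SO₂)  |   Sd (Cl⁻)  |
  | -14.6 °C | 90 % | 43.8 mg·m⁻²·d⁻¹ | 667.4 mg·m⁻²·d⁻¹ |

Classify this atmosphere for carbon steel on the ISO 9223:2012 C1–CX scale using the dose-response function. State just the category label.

C4

carbon steel: temperature factor f = +0.150·(-24.6) = -3.6900
  SO₂ term: 1.77·43.8^0.52·exp(0.02·90-3.6900) = 1.909
  Sd branch = 0.102·Sd^0.62·e^(0.033·RH+0.04·T) = 62.51 μm/a
  sum: 1.909 + 62.51 → r_corr = 64.42 μm/a
ISO 9223 Table 2 (carbon steel): 50 < 64.4 ≤ 80 μm/a ⇒ C4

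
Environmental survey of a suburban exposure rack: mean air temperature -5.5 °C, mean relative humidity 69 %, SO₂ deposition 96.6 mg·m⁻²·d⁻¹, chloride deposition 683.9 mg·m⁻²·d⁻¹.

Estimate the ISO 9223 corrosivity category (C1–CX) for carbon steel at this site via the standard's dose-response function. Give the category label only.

carbon steel: f(T) = +0.150·(T−10) [T≤10 °C] = -2.3250
  SO₂ term: 1.77·96.6^0.52·exp(0.02·69-2.3250) = 7.409
  Sd branch = 0.102·Sd^0.62·e^(0.033·RH+0.04·T) = 45.67 μm/a
  sum: 7.409 + 45.67 → r_corr = 53.08 μm/a
53.1 μm/a falls in (50, 80] for carbon steel → category C4

C4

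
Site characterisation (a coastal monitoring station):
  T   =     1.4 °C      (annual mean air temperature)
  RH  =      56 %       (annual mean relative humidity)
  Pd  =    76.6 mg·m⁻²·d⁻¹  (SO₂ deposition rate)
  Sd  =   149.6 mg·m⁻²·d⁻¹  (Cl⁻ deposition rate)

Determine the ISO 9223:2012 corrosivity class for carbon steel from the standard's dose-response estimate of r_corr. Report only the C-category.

carbon steel: temperature factor f = +0.150·(-8.6) = -1.2900
  sulphur-dioxide contribution → 14.25 μm/a
  chloride contribution → 15.27 μm/a
  total first-year rate 29.53 μm/a
Category bounds: 25…50 μm/a bracket r_corr ⇒ C3

C3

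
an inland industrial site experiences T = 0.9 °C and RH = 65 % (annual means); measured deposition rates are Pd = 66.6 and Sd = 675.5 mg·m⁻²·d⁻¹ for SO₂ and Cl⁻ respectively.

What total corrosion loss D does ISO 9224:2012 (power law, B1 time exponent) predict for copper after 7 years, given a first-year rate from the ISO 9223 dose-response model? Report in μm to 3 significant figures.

copper: temperature factor f = +0.126·(-9.1) = -1.1466
  sulphur-dioxide contribution → 0.2322 μm/a
  chloride contribution → 0.6458 μm/a
  ⇒ r_corr(copper) = 0.8781 μm/a
ISO 9224: D(t) = r_corr · t^b with b = 0.667 (copper, B1)
  D(7) = 0.8781 × 7^0.667 = 0.8781 × 3.662 = 3.215 μm

D(7) = 3.22 μm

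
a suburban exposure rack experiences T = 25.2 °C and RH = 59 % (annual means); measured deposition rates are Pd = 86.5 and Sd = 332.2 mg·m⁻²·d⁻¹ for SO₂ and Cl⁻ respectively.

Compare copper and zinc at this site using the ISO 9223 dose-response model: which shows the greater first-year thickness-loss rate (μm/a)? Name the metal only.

zinc

copper: T>10 °C ⇒ hinge -0.080·(25.2−10) = -1.2160
  SO₂ term: 0.0053·86.5^0.26·exp(0.059·59-1.2160) = 0.1628
  Cl⁻ term: 0.01025·332.2^0.27·exp(0.036·59+0.049·25.2) = 1.413
  r_corr = 0.1628 + 1.413 = 1.576 μm/a
zinc: f(T) = -0.071·(T−10) [T>10 °C] = -1.0792
  Pd branch = 0.0129·Pd^0.44·e^(0.046·RH+f) = 0.4708 μm/a
  Cl⁻ term: 0.0175·332.2^0.57·exp(0.008·59+0.085·25.2) = 6.539
  r_corr = 0.4708 + 6.539 = 7.009 μm/a
Ordering by μm/a: zinc (7.01) > copper (1.58)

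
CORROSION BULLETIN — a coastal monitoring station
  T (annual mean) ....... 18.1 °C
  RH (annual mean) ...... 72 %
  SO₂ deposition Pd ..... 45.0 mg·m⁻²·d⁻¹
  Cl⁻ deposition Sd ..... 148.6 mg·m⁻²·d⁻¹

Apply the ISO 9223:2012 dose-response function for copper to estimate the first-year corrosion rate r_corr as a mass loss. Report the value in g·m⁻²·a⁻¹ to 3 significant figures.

r_corr = 16.2 g·m⁻²·a⁻¹

copper: f(T) = -0.080·(T−10) [T>10 °C] = -0.6480
  SO₂ term: 0.0053·45.0^0.26·exp(0.059·72-0.6480) = 0.5219
  Cl⁻ term: 0.01025·148.6^0.27·exp(0.036·72+0.049·18.1) = 1.282
  sum: 0.5219 + 1.282 → r_corr = 1.804 μm/a
Convert to mass loss: 1.804 μm/a × 8.96 g/cm³ = 16.17 g·m⁻²·a⁻¹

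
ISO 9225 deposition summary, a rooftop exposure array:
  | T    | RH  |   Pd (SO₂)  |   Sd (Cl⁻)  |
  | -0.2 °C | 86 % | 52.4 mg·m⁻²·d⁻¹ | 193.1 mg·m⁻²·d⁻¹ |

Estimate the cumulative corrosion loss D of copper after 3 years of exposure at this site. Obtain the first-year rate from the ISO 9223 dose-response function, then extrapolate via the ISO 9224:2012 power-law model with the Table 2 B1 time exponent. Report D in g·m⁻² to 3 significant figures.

copper: T≤10 °C ⇒ hinge +0.126·(-0.2−10) = -1.2852
  Pd branch = 0.0053·Pd^0.26·e^(0.059·RH+f) = 0.6558 μm/a
  Cl⁻ term: 0.01025·193.1^0.27·exp(0.036·86+0.049·-0.2) = 0.9294
  r_corr = 0.6558 + 0.9294 = 1.585 μm/a
ISO 9224: D(t) = r_corr · t^b with b = 0.667 (copper, B1)
  D(3) = 1.585 × 3^0.667 = 1.585 × 2.081 = 3.299 μm
  Mass loss = 3.299 μm × 8.96 g/cm³ = 29.55 g·m⁻²

D(3) = 29.6 g·m⁻²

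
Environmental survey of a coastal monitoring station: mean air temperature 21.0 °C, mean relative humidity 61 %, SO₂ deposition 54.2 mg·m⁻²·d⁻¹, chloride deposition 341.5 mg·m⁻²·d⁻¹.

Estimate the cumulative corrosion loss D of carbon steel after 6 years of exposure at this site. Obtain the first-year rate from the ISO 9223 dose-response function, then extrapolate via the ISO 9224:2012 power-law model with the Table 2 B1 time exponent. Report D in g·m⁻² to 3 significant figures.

D(6) = 1.85e+03 g·m⁻²

carbon steel: T>10 °C ⇒ hinge -0.054·(21.0−10) = -0.5940
  SO₂ term: 1.77·54.2^0.52·exp(0.02·61-0.5940) = 26.39
  Cl⁻ term: 0.102·341.5^0.62·exp(0.033·61+0.04·21.0) = 65.82
  r_corr = 26.39 + 65.82 = 92.21 μm/a
Power-law: D(6) = r_corr · 6^0.523
  D(6) = 92.21 × 6^0.523 = 92.21 × 2.553 = 235.4 μm
  Mass loss = 235.4 μm × 7.85 g/cm³ = 1848 g·m⁻²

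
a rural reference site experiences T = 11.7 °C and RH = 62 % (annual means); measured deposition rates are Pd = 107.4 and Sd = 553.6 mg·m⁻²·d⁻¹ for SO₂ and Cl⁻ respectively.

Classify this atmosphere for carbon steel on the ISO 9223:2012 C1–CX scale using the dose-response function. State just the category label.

carbon steel: T>10 °C ⇒ hinge -0.054·(11.7−10) = -0.0918
  SO₂ term: 1.77·107.4^0.52·exp(0.02·62-0.0918) = 63.5
  Cl⁻ term: 0.102·553.6^0.62·exp(0.033·62+0.04·11.7) = 63.27
  sum: 63.5 + 63.27 → r_corr = 126.8 μm/a
ISO 9223 Table 2 (carbon steel): 80 < 127 ≤ 200 μm/a ⇒ C5

C5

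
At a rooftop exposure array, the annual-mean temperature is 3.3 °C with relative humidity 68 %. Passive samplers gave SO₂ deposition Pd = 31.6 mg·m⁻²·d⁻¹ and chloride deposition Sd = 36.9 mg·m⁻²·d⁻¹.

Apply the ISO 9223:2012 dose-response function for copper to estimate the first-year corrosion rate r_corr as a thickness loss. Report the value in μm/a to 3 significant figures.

copper: f(T) = +0.126·(T−10) [T≤10 °C] = -0.8442
  Pd branch = 0.0053·Pd^0.26·e^(0.059·RH+f) = 0.309 μm/a
  Sd branch = 0.01025·Sd^0.27·e^(0.036·RH+0.049·T) = 0.3691 μm/a
  r_corr = 0.309 + 0.3691 = 0.6781 μm/a

r_corr = 0.678 μm/a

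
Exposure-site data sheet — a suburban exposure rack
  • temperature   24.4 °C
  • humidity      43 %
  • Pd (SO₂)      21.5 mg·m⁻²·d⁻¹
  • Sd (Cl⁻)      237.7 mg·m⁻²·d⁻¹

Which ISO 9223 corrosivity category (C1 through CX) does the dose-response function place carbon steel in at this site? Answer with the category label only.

carbon steel: temperature factor f = -0.054·(14.4) = -0.7776
  SO₂ term: 1.77·21.5^0.52·exp(0.02·43-0.7776) = 9.476
  Sd branch = 0.102·Sd^0.62·e^(0.033·RH+0.04·T) = 33.26 μm/a
  r_corr = 9.476 + 33.26 = 42.73 μm/a
Category bounds: 25…50 μm/a bracket r_corr ⇒ C3

C3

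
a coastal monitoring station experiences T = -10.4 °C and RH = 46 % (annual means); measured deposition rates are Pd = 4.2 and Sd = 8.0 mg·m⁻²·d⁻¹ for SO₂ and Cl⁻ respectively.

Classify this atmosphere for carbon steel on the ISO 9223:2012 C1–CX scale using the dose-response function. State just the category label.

carbon steel: T≤10 °C ⇒ hinge +0.150·(-10.4−10) = -3.0600
  Pd branch = 1.77·Pd^0.52·e^(0.02·RH+f) = 0.4392 μm/a
  Cl⁻ term: 0.102·8.0^0.62·exp(0.033·46+0.04·-10.4) = 1.115
  sum: 0.4392 + 1.115 → r_corr = 1.554 μm/a
Category bounds: 1.3…25 μm/a bracket r_corr ⇒ C2

C2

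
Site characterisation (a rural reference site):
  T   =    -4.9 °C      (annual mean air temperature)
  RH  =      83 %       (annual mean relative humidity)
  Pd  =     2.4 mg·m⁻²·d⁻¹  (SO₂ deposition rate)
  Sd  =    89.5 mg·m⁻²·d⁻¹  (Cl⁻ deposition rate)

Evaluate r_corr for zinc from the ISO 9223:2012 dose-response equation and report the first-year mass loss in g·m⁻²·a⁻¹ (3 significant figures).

r_corr = 5.57 g·m⁻²·a⁻¹

zinc: T≤10 °C ⇒ hinge +0.038·(-4.9−10) = -0.5662
  Pd branch = 0.0129·Pd^0.44·e^(0.046·RH+f) = 0.4899 μm/a
  Cl⁻ term: 0.0175·89.5^0.57·exp(0.008·83+0.085·-4.9) = 0.2904
  r_corr = 0.4899 + 0.2904 = 0.7804 μm/a
Convert to mass loss: 0.7804 μm/a × 7.14 g/cm³ = 5.572 g·m⁻²·a⁻¹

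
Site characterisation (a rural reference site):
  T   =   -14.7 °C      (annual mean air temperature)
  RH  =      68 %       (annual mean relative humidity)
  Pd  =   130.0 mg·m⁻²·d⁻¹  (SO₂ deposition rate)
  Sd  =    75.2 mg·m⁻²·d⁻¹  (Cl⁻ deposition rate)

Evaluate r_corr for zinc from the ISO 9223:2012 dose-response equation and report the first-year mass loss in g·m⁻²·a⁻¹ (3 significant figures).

zinc: temperature factor f = +0.038·(-24.7) = -0.9386
  sulphur-dioxide contribution → 0.9808 μm/a
  chloride contribution → 0.1014 μm/a
  total first-year rate 1.082 μm/a
Convert to mass loss: 1.082 μm/a × 7.14 g/cm³ = 7.727 g·m⁻²·a⁻¹

r_corr = 7.73 g·m⁻²·a⁻¹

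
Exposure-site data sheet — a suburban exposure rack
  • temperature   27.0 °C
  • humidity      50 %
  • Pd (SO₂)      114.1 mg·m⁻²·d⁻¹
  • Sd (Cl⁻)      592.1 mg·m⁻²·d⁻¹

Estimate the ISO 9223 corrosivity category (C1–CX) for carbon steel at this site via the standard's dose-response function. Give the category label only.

carbon steel: f(T) = -0.054·(T−10) [T>10 °C] = -0.9180
  SO₂ term: 1.77·114.1^0.52·exp(0.02·50-0.9180) = 22.56
  Cl⁻ term: 0.102·592.1^0.62·exp(0.033·50+0.04·27.0) = 81.87
  r_corr = 22.56 + 81.87 = 104.4 μm/a
Category bounds: 80…200 μm/a bracket r_corr ⇒ C5

C5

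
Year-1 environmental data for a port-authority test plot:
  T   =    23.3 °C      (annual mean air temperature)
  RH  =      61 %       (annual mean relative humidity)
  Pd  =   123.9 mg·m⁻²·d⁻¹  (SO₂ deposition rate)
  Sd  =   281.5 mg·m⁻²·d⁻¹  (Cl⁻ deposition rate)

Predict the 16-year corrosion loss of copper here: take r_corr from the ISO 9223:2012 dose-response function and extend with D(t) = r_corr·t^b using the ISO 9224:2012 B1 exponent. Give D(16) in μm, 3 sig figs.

copper: f(T) = -0.080·(T−10) [T>10 °C] = -1.0640
  SO₂ term: 0.0053·123.9^0.26·exp(0.059·61-1.0640) = 0.2341
  Cl⁻ term: 0.01025·281.5^0.27·exp(0.036·61+0.049·23.3) = 1.323
  sum: 0.2341 + 1.323 → r_corr = 1.557 μm/a
Power-law: D(16) = r_corr · 16^0.667
  D(16) = 1.557 × 16^0.667 = 1.557 × 6.355 = 9.897 μm

D(16) = 9.90 μm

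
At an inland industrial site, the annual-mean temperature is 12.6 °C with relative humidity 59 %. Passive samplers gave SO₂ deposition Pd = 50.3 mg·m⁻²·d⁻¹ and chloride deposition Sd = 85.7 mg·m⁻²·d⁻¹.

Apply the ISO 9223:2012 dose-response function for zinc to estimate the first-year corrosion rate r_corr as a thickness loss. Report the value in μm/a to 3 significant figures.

zinc: temperature factor f = -0.071·(2.6) = -0.1846
  sulphur-dioxide contribution → 0.9074 μm/a
  chloride contribution → 1.035 μm/a
  total first-year rate 1.942 μm/a

r_corr = 1.94 μm/a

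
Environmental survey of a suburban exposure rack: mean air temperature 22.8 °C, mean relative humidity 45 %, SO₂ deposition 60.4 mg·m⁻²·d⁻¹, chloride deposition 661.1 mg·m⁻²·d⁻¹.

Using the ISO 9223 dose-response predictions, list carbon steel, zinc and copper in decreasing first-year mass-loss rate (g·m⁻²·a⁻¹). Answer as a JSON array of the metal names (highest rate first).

carbon steel: temperature factor f = -0.054·(12.8) = -0.6912
  Pd branch = 1.77·Pd^0.52·e^(0.02·RH+f) = 18.4 μm/a
  Cl⁻ term: 0.102·661.1^0.62·exp(0.033·45+0.04·22.8) = 62.83
  r_corr = 18.4 + 62.83 = 81.23 μm/a
  mass loss = 81.23 μm/a × 7.85 g/cm³ = 637.7 g·m⁻²·a⁻¹
zinc: temperature factor f = -0.071·(12.8) = -0.9088
  Pd branch = 0.0129·Pd^0.44·e^(0.046·RH+f) = 0.2504 μm/a
  Sd branch = 0.0175·Sd^0.57·e^(0.008·RH+0.085·T) = 7.057 μm/a
  r_corr = 0.2504 + 7.057 = 7.307 μm/a
  mass loss = 7.307 μm/a × 7.14 g/cm³ = 52.17 g·m⁻²·a⁻¹
copper: f(T) = -0.080·(T−10) [T>10 °C] = -1.0240
  Pd branch = 0.0053·Pd^0.26·e^(0.059·RH+f) = 0.07865 μm/a
  Cl⁻ term: 0.01025·661.1^0.27·exp(0.036·45+0.049·22.8) = 0.914
  r_corr = 0.07865 + 0.914 = 0.9926 μm/a
  mass loss = 0.9926 μm/a × 8.96 g/cm³ = 8.894 g·m⁻²·a⁻¹
Ordering by g·m⁻²·a⁻¹: carbon steel (638) > zinc (52.2) > copper (8.89)

["carbon steel", "zinc", "copper"]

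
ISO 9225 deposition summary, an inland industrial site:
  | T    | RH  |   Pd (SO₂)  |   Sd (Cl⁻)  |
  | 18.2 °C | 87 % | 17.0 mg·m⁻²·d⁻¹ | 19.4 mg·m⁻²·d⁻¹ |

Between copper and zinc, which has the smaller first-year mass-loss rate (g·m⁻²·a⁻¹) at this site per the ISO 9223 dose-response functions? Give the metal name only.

zinc

copper: f(T) = -0.080·(T−10) [T>10 °C] = -0.6560
  sulphur-dioxide contribution → 0.9739 μm/a
  chloride contribution → 1.276 μm/a
  total first-year rate 2.25 μm/a
  mass loss = 2.25 μm/a × 8.96 g/cm³ = 20.16 g·m⁻²·a⁻¹
zinc: temperature factor f = -0.071·(8.2) = -0.5822
  sulphur-dioxide contribution → 1.371 μm/a
  chloride contribution → 0.8937 μm/a
  total first-year rate 2.265 μm/a
  mass loss = 2.265 μm/a × 7.14 g/cm³ = 16.17 g·m⁻²·a⁻¹
Ordering by g·m⁻²·a⁻¹: copper (20.2) > zinc (16.2)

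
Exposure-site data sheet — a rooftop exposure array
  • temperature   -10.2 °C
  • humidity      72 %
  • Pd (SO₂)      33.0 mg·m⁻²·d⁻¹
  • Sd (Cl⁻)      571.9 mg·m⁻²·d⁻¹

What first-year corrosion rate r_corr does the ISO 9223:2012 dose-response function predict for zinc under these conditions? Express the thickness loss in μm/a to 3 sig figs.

r_corr = 1.25 μm/a

zinc: temperature factor f = +0.038·(-20.2) = -0.7676
  SO₂ term: 0.0129·33.0^0.44·exp(0.046·72-0.7676) = 0.7652
  Sd branch = 0.0175·Sd^0.57·e^(0.008·RH+0.085·T) = 0.4879 μm/a
  sum: 0.7652 + 0.4879 → r_corr = 1.253 μm/a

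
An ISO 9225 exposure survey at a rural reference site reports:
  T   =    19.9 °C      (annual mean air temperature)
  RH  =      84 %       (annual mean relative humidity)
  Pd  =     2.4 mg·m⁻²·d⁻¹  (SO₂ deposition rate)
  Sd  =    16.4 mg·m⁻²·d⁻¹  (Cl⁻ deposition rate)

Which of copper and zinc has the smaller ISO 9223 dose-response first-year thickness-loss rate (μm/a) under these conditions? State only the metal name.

zinc

copper: f(T) = -0.080·(T−10) [T>10 °C] = -0.7920
  sulphur-dioxide contribution → 0.4281 μm/a
  chloride contribution → 1.19 μm/a
  ⇒ r_corr(copper) = 1.618 μm/a
zinc: T>10 °C ⇒ hinge -0.071·(19.9−10) = -0.7029
  sulphur-dioxide contribution → 0.4474 μm/a
  chloride contribution → 0.9161 μm/a
  ⇒ r_corr(zinc) = 1.364 μm/a
Ordering by μm/a: copper (1.62) > zinc (1.36)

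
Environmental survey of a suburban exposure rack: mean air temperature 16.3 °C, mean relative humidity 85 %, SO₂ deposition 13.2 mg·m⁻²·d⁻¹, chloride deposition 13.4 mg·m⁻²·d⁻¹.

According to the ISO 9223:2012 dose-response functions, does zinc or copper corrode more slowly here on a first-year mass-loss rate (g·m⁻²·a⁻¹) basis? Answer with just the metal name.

zinc: temperature factor f = -0.071·(6.3) = -0.4473
  Pd branch = 0.0129·Pd^0.44·e^(0.046·RH+f) = 1.281 μm/a
  Sd branch = 0.0175·Sd^0.57·e^(0.008·RH+0.085·T) = 0.6061 μm/a
  r_corr = 1.281 + 0.6061 = 1.887 μm/a
  mass loss = 1.887 μm/a × 7.14 g/cm³ = 13.47 g·m⁻²·a⁻¹
copper: f(T) = -0.080·(T−10) [T>10 °C] = -0.5040
  Pd branch = 0.0053·Pd^0.26·e^(0.059·RH+f) = 0.9435 μm/a
  Cl⁻ term: 0.01025·13.4^0.27·exp(0.036·85+0.049·16.3) = 0.9792
  sum: 0.9435 + 0.9792 → r_corr = 1.923 μm/a
  mass loss = 1.923 μm/a × 8.96 g/cm³ = 17.23 g·m⁻²·a⁻¹
Ordering by g·m⁻²·a⁻¹: copper (17.2) > zinc (13.5)

zinc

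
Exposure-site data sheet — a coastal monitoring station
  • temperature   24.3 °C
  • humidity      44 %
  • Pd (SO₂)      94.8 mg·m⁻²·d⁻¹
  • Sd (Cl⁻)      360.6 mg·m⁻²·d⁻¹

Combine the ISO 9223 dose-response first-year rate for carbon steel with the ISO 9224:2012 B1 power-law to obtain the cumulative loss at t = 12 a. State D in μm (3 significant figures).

D(12) = 240 μm

carbon steel: f(T) = -0.054·(T−10) [T>10 °C] = -0.7722
  sulphur-dioxide contribution → 21.02 μm/a
  chloride contribution → 44.33 μm/a
  ⇒ r_corr(carbon steel) = 65.35 μm/a
Power-law: D(12) = r_corr · 12^0.523
  D(12) = 65.35 × 12^0.523 = 65.35 × 3.668 = 239.7 μm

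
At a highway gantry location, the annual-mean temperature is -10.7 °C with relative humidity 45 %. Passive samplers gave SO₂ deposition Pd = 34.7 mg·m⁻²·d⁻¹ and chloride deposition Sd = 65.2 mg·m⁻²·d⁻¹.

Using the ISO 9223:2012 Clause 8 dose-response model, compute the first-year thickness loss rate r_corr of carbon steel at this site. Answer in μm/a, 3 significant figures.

r_corr = 5.15 μm/a

carbon steel: T≤10 °C ⇒ hinge +0.150·(-10.7−10) = -3.1050
  SO₂ term: 1.77·34.7^0.52·exp(0.02·45-3.1050) = 1.234
  Sd branch = 0.102·Sd^0.62·e^(0.033·RH+0.04·T) = 3.913 μm/a
  r_corr = 1.234 + 3.913 = 5.147 μm/a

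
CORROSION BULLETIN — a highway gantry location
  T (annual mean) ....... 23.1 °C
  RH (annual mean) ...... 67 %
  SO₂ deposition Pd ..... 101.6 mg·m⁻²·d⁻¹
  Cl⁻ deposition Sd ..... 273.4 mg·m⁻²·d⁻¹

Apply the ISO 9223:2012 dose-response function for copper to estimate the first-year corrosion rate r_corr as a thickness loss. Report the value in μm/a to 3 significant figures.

r_corr = 1.94 μm/a

copper: T>10 °C ⇒ hinge -0.080·(23.1−10) = -1.0480
  Pd branch = 0.0053·Pd^0.26·e^(0.059·RH+f) = 0.3219 μm/a
  Sd branch = 0.01025·Sd^0.27·e^(0.036·RH+0.049·T) = 1.613 μm/a
  sum: 0.3219 + 1.613 → r_corr = 1.935 μm/a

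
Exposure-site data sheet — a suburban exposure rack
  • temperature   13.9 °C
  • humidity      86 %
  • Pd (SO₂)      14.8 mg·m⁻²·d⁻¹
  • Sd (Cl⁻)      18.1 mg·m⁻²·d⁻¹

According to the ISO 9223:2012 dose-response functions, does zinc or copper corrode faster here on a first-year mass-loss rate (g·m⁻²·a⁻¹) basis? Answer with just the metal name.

zinc: T>10 °C ⇒ hinge -0.071·(13.9−10) = -0.2769
  SO₂ term: 0.0129·14.8^0.44·exp(0.046·86-0.2769) = 1.672
  Sd branch = 0.0175·Sd^0.57·e^(0.008·RH+0.085·T) = 0.5913 μm/a
  r_corr = 1.672 + 0.5913 = 2.264 μm/a
  mass loss = 2.264 μm/a × 7.14 g/cm³ = 16.16 g·m⁻²·a⁻¹
copper: f(T) = -0.080·(T−10) [T>10 °C] = -0.3120
  SO₂ term: 0.0053·14.8^0.26·exp(0.059·86-0.3120) = 1.249
  Sd branch = 0.01025·Sd^0.27·e^(0.036·RH+0.049·T) = 0.9787 μm/a
  r_corr = 1.249 + 0.9787 = 2.228 μm/a
  mass loss = 2.228 μm/a × 8.96 g/cm³ = 19.96 g·m⁻²·a⁻¹
Ordering by g·m⁻²·a⁻¹: copper (20) > zinc (16.2)

copper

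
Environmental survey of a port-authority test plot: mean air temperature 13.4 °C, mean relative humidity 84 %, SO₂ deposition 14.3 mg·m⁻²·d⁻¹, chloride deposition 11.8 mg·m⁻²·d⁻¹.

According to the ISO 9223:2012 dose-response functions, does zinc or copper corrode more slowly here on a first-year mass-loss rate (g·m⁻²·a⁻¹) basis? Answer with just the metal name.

zinc

zinc: temperature factor f = -0.071·(3.4) = -0.2414
  Pd branch = 0.0129·Pd^0.44·e^(0.046·RH+f) = 1.557 μm/a
  Cl⁻ term: 0.0175·11.8^0.57·exp(0.008·84+0.085·13.4) = 0.437
  r_corr = 1.557 + 0.437 = 1.994 μm/a
  mass loss = 1.994 μm/a × 7.14 g/cm³ = 14.24 g·m⁻²·a⁻¹
copper: T>10 °C ⇒ hinge -0.080·(13.4−10) = -0.2720
  Pd branch = 0.0053·Pd^0.26·e^(0.059·RH+f) = 1.145 μm/a
  Sd branch = 0.01025·Sd^0.27·e^(0.036·RH+0.049·T) = 0.7918 μm/a
  r_corr = 1.145 + 0.7918 = 1.937 μm/a
  mass loss = 1.937 μm/a × 8.96 g/cm³ = 17.36 g·m⁻²·a⁻¹
Ordering by g·m⁻²·a⁻¹: copper (17.4) > zinc (14.2)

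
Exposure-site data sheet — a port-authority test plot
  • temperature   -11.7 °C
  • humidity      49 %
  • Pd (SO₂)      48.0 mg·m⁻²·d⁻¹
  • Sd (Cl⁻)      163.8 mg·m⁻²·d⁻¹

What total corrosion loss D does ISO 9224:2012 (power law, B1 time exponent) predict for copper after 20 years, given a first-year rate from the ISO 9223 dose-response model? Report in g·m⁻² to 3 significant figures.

D(20) = 9.95 g·m⁻²

copper: temperature factor f = +0.126·(-21.7) = -2.7342
  sulphur-dioxide contribution → 0.01696 μm/a
  chloride contribution → 0.1336 μm/a
  ⇒ r_corr(copper) = 0.1505 μm/a
Power-law: D(20) = r_corr · 20^0.667
  D(20) = 0.1505 × 20^0.667 = 0.1505 × 7.375 = 1.11 μm
  Mass loss = 1.11 μm × 8.96 g/cm³ = 9.948 g·m⁻²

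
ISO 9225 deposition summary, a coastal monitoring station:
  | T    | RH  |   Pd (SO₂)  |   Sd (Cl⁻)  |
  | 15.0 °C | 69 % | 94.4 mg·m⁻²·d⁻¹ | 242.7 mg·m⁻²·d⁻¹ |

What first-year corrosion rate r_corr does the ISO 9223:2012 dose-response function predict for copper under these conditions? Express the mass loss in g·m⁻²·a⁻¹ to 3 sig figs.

copper: T>10 °C ⇒ hinge -0.080·(15.0−10) = -0.4000
  SO₂ term: 0.0053·94.4^0.26·exp(0.059·69-0.4000) = 0.6793
  Cl⁻ term: 0.01025·242.7^0.27·exp(0.036·69+0.049·15.0) = 1.129
  r_corr = 0.6793 + 1.129 = 1.808 μm/a
Convert to mass loss: 1.808 μm/a × 8.96 g/cm³ = 16.2 g·m⁻²·a⁻¹

r_corr = 16.2 g·m⁻²·a⁻¹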